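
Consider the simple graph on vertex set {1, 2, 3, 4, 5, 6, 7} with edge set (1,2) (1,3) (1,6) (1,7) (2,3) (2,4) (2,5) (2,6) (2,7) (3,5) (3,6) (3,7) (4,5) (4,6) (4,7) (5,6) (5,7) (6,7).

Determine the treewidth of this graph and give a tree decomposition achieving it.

Treewidth 4.
One such decomposition:
Bags: B1 = {1, 2, 3, 6, 7}  B2 = {2, 3, 5, 6, 7}  B3 = {2, 4, 5, 6, 7}
Tree: B1–B2, B2–B3

Each bag holds 5 vertices, so the decomposition has width 4, which upper-bounds the treewidth. For the lower bound, the 5 vertices {1, 2, 3, 6, 7} are pairwise adjacent, and any tree decomposition puts a clique entirely inside one bag — forcing width ≥ 4. Therefore the treewidth is 4.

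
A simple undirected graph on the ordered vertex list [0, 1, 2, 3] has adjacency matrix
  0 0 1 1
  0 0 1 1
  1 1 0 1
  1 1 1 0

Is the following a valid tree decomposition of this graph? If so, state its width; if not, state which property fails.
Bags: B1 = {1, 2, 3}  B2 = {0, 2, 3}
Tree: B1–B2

Yes; width 2.

Vertex coverage: the bags together contain {0, 1, 2, 3}, the full vertex set. Edge coverage: each edge of G has both endpoints in at least one bag. Running intersection: for every vertex, the bags containing it form a connected subtree. All three properties hold, so this is a valid tree decomposition of width max|bag| − 1 = 2, and hence tw(G) ≤ 2.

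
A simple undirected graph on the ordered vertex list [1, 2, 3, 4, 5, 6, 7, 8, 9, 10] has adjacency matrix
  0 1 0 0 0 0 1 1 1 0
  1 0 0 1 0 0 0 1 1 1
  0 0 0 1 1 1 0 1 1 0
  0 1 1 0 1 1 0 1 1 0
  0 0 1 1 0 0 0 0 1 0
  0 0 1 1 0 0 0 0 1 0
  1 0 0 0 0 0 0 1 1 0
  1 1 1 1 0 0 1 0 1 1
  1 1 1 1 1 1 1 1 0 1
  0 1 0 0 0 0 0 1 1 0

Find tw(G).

3

A width-3 tree decomposition is:
Bags: B1 = {3, 4, 6, 9}  B2 = {3, 4, 8, 9}  B3 = {2, 4, 8, 9}  B4 = {2, 8, 9, 10}  B5 = {1, 2, 8, 9}  B6 = {3, 4, 5, 9}  B7 = {1, 7, 8, 9}
Tree: B1–B2, B2–B3, B3–B4, B4–B5, B2–B6, B5–B7
The largest bag has 4 vertices, giving width 3; this decomposition certifies tw(G) ≤ 3. For the lower bound, the 4 vertices {1, 2, 8, 9} are pairwise adjacent, and any tree decomposition puts a clique entirely inside one bag — forcing width ≥ 3. The upper and lower bounds meet at 3, so that is the treewidth.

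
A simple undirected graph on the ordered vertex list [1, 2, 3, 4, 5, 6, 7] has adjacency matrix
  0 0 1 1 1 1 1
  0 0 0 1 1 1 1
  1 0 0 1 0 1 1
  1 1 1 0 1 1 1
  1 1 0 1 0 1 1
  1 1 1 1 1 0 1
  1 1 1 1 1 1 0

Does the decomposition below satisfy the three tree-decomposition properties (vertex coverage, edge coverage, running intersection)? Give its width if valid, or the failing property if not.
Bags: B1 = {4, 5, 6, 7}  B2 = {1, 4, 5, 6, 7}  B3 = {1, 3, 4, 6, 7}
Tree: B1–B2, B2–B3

A tree decomposition must satisfy three properties: every vertex lies in some bag; for every edge, both endpoints lie together in some bag; and for every vertex, the bags containing it form a connected subtree. Here vertex 2 appears in no bag, so the decomposition is invalid.

No — vertex 2 appears in no bag.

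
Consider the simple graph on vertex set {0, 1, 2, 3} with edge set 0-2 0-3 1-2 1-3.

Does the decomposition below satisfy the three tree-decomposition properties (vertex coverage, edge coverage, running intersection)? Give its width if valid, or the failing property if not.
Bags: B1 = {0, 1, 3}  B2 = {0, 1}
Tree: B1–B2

No — vertex 2 appears in no bag.

A tree decomposition must satisfy three properties: every vertex lies in some bag; for every edge, both endpoints lie together in some bag; and for every vertex, the bags containing it form a connected subtree. Here vertex 2 appears in no bag, so the decomposition is invalid.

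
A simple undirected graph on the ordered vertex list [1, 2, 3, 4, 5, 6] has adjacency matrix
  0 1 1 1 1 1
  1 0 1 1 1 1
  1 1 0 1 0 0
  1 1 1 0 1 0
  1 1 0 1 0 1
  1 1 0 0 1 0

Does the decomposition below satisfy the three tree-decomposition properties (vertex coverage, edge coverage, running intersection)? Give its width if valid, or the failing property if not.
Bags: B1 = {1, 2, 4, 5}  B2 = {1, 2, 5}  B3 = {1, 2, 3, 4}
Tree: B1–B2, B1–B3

A tree decomposition must satisfy three properties: every vertex lies in some bag; for every edge, both endpoints lie together in some bag; and for every vertex, the bags containing it form a connected subtree. Here vertex 6 appears in no bag, so the decomposition is invalid.

No — vertex 6 appears in no bag.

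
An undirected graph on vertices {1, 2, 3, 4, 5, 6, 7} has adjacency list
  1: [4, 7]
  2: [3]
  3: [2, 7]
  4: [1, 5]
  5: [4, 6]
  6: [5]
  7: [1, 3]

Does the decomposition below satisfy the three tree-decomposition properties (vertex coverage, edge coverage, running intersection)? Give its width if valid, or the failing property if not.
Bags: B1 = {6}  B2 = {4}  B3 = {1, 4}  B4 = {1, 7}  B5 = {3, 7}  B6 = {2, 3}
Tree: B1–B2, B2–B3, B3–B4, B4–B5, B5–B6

A tree decomposition must satisfy three properties: every vertex lies in some bag; for every edge, both endpoints lie together in some bag; and for every vertex, the bags containing it form a connected subtree. Here vertex 5 appears in no bag, so the decomposition is invalid.

No — vertex 5 appears in no bag.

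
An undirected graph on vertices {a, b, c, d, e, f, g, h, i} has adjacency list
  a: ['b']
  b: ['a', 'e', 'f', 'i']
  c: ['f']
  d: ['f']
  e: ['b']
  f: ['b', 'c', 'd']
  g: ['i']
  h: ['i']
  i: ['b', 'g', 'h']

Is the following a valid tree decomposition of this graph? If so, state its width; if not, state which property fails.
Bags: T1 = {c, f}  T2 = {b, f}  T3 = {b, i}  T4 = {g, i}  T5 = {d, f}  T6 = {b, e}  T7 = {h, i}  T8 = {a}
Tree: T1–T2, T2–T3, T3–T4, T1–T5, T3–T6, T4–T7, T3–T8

No — edge (b,a) lies in no bag.

A tree decomposition must satisfy three properties: every vertex lies in some bag; for every edge, both endpoints lie together in some bag; and for every vertex, the bags containing it form a connected subtree. Here edge (b,a) lies in no bag, so the decomposition is invalid.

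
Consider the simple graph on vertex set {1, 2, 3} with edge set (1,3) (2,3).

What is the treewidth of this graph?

1

A width-1 tree decomposition is:
Bags: B1 = {1, 3}  B2 = {2, 3}
Tree: B1–B2
Every bag has size at most 2, so the width is 2 − 1 = 1 and tw(G) ≤ 1. G has an edge, so its treewidth is at least 1. Therefore the treewidth is 1.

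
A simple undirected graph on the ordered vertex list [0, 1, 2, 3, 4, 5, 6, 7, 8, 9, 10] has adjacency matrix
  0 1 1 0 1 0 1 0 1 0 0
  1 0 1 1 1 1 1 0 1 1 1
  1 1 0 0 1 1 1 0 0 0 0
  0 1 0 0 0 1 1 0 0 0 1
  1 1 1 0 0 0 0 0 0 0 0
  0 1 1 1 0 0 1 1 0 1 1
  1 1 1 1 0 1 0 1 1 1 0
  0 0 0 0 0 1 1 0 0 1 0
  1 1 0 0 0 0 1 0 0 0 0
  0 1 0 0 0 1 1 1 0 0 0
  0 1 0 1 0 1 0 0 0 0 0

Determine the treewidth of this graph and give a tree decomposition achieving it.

Every bag has size at most 4, so the width is 4 − 1 = 3 and tw(G) ≤ 3. For the lower bound, the 4 vertices {1, 3, 5, 10} are pairwise adjacent, and any tree decomposition puts a clique entirely inside one bag — forcing width ≥ 3. Therefore the treewidth is 3.

Treewidth 3.
Bags: B1 = {1, 2, 5, 6}  B2 = {1, 3, 5, 6}  B3 = {1, 5, 6, 9}  B4 = {0, 1, 2, 6}  B5 = {5, 6, 7, 9}  B6 = {1, 3, 5, 10}  B7 = {0, 1, 6, 8}  B8 = {0, 1, 2, 4}
Tree: B1–B2, B1–B3, B1–B4, B3–B5, B2–B6, B4–B7, B4–B8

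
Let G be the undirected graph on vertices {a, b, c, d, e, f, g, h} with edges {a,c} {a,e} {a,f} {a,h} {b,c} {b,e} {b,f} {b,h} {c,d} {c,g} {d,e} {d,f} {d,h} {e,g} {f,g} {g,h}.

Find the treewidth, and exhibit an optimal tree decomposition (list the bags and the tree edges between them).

Every bag has size at most 5, so the width is 5 − 1 = 4 and tw(G) ≤ 4. For the lower bound: the 5 vertex sets {b,c}, {f,g}, {d,h}, {a}, {e} are disjoint, each induces a connected subgraph, and every pair is joined by at least one edge of G. Contracting each set to a single vertex therefore yields K_{5} as a minor, and since treewidth is minor-monotone, tw(G) ≥ tw(K_{5}) = 4. The upper and lower bounds meet at 4, so that is the treewidth.

Treewidth 4.
One such decomposition:
Bags: B1 = {a, b, c, d, g}  B2 = {a, b, d, f, g}  B3 = {a, b, d, g, h}  B4 = {a, b, d, e, g}
Tree: B1–B2, B2–B3, B3–B4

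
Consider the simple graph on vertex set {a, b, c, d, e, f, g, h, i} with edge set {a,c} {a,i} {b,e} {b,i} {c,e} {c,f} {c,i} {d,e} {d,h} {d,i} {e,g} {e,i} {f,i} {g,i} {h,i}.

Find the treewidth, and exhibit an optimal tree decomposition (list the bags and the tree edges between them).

Every bag has size at most 3, so the width is 3 − 1 = 2 and tw(G) ≤ 2. For the lower bound, the 3 vertices {a, c, i} are pairwise adjacent, and any tree decomposition puts a clique entirely inside one bag — forcing width ≥ 2. Combining the bounds, tw(G) = 2.

Treewidth 2.
Bags: B1 = {d, e, i}  B2 = {c, e, i}  B3 = {e, g, i}  B4 = {c, f, i}  B5 = {a, c, i}  B6 = {b, e, i}  B7 = {d, h, i}
Tree: B1–B2, B2–B3, B2–B4, B4–B5, B1–B6, B1–B7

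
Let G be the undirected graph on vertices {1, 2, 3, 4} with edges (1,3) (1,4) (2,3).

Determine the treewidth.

1

A width-1 tree decomposition is:
Bags: B1 = {1, 4}  B2 = {1, 3}  B3 = {2, 3}
Tree: B1–B2, B2–B3
Each bag holds 2 vertices, so the decomposition has width 1, which upper-bounds the treewidth. Any graph with an edge has treewidth ≥ 1, and G has the edge 4–1. The upper and lower bounds meet at 1, so that is the treewidth.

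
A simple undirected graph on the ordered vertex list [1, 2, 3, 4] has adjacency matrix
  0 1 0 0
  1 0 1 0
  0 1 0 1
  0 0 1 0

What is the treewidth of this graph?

A width-1 tree decomposition is:
Bags: B1 = {3, 4}  B2 = {2, 3}  B3 = {1, 2}
Tree: B1–B2, B2–B3
The largest bag has 2 vertices, giving width 1; this decomposition certifies tw(G) ≤ 1. G has an edge, so its treewidth is at least 1. The upper and lower bounds meet at 1, so that is the treewidth.

1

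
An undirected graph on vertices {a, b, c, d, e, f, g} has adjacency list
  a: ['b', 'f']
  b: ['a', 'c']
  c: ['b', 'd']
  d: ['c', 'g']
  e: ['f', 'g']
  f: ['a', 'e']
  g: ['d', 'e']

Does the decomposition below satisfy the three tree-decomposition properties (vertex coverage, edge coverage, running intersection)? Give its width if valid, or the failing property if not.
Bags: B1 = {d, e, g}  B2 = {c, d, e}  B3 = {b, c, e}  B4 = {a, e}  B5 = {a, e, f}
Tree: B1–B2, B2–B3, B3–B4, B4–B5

No — edge (b,a) lies in no bag.

A tree decomposition must satisfy three properties: every vertex lies in some bag; for every edge, both endpoints lie together in some bag; and for every vertex, the bags containing it form a connected subtree. Here edge (b,a) lies in no bag, so the decomposition is invalid.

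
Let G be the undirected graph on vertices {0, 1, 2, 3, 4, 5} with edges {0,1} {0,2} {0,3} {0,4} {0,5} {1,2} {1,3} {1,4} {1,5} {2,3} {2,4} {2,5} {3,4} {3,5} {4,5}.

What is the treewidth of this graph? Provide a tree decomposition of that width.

Treewidth 5.
One optimal decomposition is:
Bags: B1 = {0, 1, 2, 3, 4, 5}
Tree: (single bag)

A single bag containing all 6 vertices is trivially a valid decomposition of width 5. For the lower bound, the 6 vertices {0, 1, 2, 3, 4, 5} are pairwise adjacent, and any tree decomposition puts a clique entirely inside one bag — forcing width ≥ 5. The upper and lower bounds meet at 5, so that is the treewidth.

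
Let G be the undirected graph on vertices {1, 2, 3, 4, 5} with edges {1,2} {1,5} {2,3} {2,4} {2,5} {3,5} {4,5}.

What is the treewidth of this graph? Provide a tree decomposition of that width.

Treewidth 2.
One optimal decomposition is:
Bags: B1 = {2, 4, 5}  B2 = {2, 3, 5}  B3 = {1, 2, 5}
Tree: B1–B2, B1–B3

Every bag has size at most 3, so the width is 3 − 1 = 2 and tw(G) ≤ 2. For the lower bound, the 3 vertices {1, 2, 5} are pairwise adjacent, and any tree decomposition puts a clique entirely inside one bag — forcing width ≥ 2. Hence tw(G) = 2 exactly.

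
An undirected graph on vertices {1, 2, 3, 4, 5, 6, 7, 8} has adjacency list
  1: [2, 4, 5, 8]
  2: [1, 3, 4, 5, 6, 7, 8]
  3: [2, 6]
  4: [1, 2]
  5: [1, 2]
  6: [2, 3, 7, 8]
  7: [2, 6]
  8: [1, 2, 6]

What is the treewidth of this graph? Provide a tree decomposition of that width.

Treewidth 2.
One such decomposition:
Bags: B1 = {1, 2, 8}  B2 = {2, 6, 8}  B3 = {2, 6, 7}  B4 = {2, 3, 6}  B5 = {1, 2, 4}  B6 = {1, 2, 5}
Tree: B1–B2, B2–B3, B2–B4, B1–B5, B5–B6

Every bag has size at most 3, so the width is 3 − 1 = 2 and tw(G) ≤ 2. Conversely, {1, 2, 8} is a clique of size 3, and the vertices of any clique must share a bag in every tree decomposition; so some bag has ≥ 3 vertices and tw(G) ≥ 2. Therefore the treewidth is 2.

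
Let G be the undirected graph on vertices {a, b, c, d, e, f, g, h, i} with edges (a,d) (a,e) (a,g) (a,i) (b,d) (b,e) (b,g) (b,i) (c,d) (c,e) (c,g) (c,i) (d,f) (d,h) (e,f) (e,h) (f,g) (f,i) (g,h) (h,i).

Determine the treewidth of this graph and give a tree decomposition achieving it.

The largest bag has 5 vertices, giving width 4; this decomposition certifies tw(G) ≤ 4. For the lower bound: the 5 vertex sets {a,i}, {f,g}, {e,h}, {d}, {b} are disjoint, each induces a connected subgraph, and every pair is joined by at least one edge of G. Contracting each set to a single vertex therefore yields K_{5} as a minor, and since treewidth is minor-monotone, tw(G) ≥ tw(K_{5}) = 4. The upper and lower bounds meet at 4, so that is the treewidth.

Treewidth 4.
One optimal decomposition is:
Bags: B1 = {a, d, e, g, i}  B2 = {d, e, f, g, i}  B3 = {d, e, g, h, i}  B4 = {b, d, e, g, i}  B5 = {c, d, e, g, i}
Tree: B1–B2, B2–B3, B3–B4, B4–B5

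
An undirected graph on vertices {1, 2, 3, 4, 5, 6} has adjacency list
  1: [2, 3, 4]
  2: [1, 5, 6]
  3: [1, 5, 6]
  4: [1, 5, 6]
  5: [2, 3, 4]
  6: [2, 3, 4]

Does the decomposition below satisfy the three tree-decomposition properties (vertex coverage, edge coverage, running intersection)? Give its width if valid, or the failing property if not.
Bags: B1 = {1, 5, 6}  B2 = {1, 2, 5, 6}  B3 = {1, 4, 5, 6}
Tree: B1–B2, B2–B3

A tree decomposition must satisfy three properties: every vertex lies in some bag; for every edge, both endpoints lie together in some bag; and for every vertex, the bags containing it form a connected subtree. Here vertex 3 appears in no bag, so the decomposition is invalid.

No — vertex 3 appears in no bag.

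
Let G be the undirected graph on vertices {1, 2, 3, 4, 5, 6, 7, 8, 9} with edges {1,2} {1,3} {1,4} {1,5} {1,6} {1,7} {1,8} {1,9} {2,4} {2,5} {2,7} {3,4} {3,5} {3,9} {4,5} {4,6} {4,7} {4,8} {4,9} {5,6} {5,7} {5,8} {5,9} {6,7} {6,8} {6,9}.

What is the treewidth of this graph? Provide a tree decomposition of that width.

Every bag has size at most 5, so the width is 5 − 1 = 4 and tw(G) ≤ 4. Conversely, {1, 2, 4, 5, 7} is a clique of size 5, and the vertices of any clique must share a bag in every tree decomposition; so some bag has ≥ 5 vertices and tw(G) ≥ 4. Combining the bounds, tw(G) = 4.

Treewidth 4.
One such decomposition:
Bags: B1 = {1, 3, 4, 5, 9}  B2 = {1, 4, 5, 6, 9}  B3 = {1, 4, 5, 6, 7}  B4 = {1, 4, 5, 6, 8}  B5 = {1, 2, 4, 5, 7}
Tree: B1–B2, B2–B3, B3–B4, B3–B5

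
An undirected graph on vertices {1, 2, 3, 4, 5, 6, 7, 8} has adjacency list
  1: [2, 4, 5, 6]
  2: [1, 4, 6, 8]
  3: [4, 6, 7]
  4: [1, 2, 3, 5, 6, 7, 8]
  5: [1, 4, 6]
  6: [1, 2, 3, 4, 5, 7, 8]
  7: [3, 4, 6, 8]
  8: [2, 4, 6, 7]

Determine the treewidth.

A width-3 tree decomposition is:
Bags: B1 = {1, 2, 4, 6}  B2 = {2, 4, 6, 8}  B3 = {4, 6, 7, 8}  B4 = {3, 4, 6, 7}  B5 = {1, 4, 5, 6}
Tree: B1–B2, B2–B3, B3–B4, B1–B5
Every bag has size at most 4, so the width is 4 − 1 = 3 and tw(G) ≤ 3. For the lower bound, the 4 vertices {2, 4, 6, 8} are pairwise adjacent, and any tree decomposition puts a clique entirely inside one bag — forcing width ≥ 3. Combining the bounds, tw(G) = 3.

3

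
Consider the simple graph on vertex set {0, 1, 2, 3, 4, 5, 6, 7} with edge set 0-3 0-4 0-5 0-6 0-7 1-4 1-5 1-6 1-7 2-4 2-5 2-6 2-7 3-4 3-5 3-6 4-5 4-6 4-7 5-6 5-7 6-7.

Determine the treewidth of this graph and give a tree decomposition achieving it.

Each bag holds 5 vertices, so the decomposition has width 4, which upper-bounds the treewidth. On the other hand G contains the 5-clique {0, 3, 4, 5, 6}. A clique must lie in a single bag of any decomposition, so no decomposition can have width below 4. The upper and lower bounds meet at 4, so that is the treewidth.

Treewidth 4.
One such decomposition:
Bags: B1 = {2, 4, 5, 6, 7}  B2 = {0, 4, 5, 6, 7}  B3 = {0, 3, 4, 5, 6}  B4 = {1, 4, 5, 6, 7}
Tree: B1–B2, B2–B3, B1–B4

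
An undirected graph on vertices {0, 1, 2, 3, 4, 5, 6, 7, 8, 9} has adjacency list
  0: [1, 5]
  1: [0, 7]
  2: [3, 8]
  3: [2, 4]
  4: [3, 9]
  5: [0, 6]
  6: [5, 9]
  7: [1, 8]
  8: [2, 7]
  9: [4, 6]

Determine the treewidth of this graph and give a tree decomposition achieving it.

Treewidth 2.
One optimal decomposition is:
Bags: B1 = {0, 5, 6}  B2 = {0, 1, 6}  B3 = {1, 6, 7}  B4 = {6, 7, 8}  B5 = {2, 6, 8}  B6 = {2, 3, 6}  B7 = {3, 4, 6}  B8 = {4, 6, 9}
Tree: B1–B2, B2–B3, B3–B4, B4–B5, B5–B6, B6–B7, B7–B8

Each bag holds 3 vertices, so the decomposition has width 2, which upper-bounds the treewidth. Since 6–5–0–1–7–8–2–3–4–9–6 is a cycle in G, G is not acyclic. Forests are exactly the graphs of treewidth ≤ 1, so tw(G) ≥ 2. Hence tw(G) = 2 exactly.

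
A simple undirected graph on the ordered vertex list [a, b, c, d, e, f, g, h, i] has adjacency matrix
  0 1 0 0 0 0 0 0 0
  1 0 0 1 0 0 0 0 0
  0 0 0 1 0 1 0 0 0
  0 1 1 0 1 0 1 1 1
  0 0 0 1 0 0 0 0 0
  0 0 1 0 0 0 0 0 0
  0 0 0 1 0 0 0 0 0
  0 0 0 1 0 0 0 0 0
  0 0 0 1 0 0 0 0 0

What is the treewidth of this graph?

1

A width-1 tree decomposition is:
Bags: B1 = {b, d}  B2 = {c, d}  B3 = {a, b}  B4 = {d, e}  B5 = {c, f}  B6 = {d, g}  B7 = {d, i}  B8 = {d, h}
Tree: B1–B2, B1–B3, B2–B4, B2–B5, B4–B6, B2–B7, B6–B8
The largest bag has 2 vertices, giving width 1; this decomposition certifies tw(G) ≤ 1. Since G has at least one edge (e.g. b–d), it is not an edgeless graph, so tw(G) ≥ 1. The upper and lower bounds meet at 1, so that is the treewidth.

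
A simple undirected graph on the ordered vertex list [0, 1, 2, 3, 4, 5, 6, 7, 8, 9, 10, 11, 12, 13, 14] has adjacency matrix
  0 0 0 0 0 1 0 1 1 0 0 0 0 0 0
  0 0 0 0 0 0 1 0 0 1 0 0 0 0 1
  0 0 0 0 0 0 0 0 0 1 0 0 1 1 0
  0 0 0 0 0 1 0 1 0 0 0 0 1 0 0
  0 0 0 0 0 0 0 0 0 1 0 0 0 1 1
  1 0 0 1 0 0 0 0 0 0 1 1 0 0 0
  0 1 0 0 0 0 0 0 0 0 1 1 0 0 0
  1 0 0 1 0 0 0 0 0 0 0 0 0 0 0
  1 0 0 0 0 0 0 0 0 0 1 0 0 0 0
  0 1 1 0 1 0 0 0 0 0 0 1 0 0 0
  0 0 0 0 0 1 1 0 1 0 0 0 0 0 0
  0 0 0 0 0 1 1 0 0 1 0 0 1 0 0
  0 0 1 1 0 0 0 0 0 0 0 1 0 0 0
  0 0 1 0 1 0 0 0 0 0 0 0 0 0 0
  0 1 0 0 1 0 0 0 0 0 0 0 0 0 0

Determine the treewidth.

A width-3 tree decomposition is:
Bags: B1 = {0, 7, 8, 10}  B2 = {0, 5, 7, 10}  B3 = {3, 5, 7, 10}  B4 = {3, 5, 6, 10}  B5 = {3, 5, 6, 11}  B6 = {3, 6, 11, 12}  B7 = {1, 6, 11, 12}  B8 = {1, 9, 11, 12}  B9 = {1, 2, 9, 12}  B10 = {1, 2, 9, 14}  B11 = {2, 4, 9, 14}  B12 = {2, 4, 13, 14}
Tree: B1–B2, B2–B3, B3–B4, B4–B5, B5–B6, B6–B7, B7–B8, B8–B9, B9–B10, B10–B11, B11–B12
Each bag holds 4 vertices, so the decomposition has width 3, which upper-bounds the treewidth. For the lower bound: the 4 vertex sets {0,7,8}, {10}, {5}, {3,6,11,12} are disjoint, each induces a connected subgraph, and every pair is joined by at least one edge of G. Contracting each set to a single vertex therefore yields K_{4} as a minor, and since treewidth is minor-monotone, tw(G) ≥ tw(K_{4}) = 3. Combining the bounds, tw(G) = 3.

3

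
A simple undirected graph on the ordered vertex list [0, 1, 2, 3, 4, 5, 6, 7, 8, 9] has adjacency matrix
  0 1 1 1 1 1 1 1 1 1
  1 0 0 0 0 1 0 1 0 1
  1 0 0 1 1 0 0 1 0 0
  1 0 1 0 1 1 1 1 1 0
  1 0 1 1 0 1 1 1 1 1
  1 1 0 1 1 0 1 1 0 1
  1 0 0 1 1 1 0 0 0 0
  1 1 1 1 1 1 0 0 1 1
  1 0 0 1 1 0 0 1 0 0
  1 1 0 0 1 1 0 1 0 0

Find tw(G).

4

A width-4 tree decomposition is:
Bags: B1 = {0, 3, 4, 5, 7}  B2 = {0, 2, 3, 4, 7}  B3 = {0, 3, 4, 5, 6}  B4 = {0, 3, 4, 7, 8}  B5 = {0, 4, 5, 7, 9}  B6 = {0, 1, 5, 7, 9}
Tree: B1–B2, B1–B3, B1–B4, B1–B5, B5–B6
Each bag holds 5 vertices, so the decomposition has width 4, which upper-bounds the treewidth. For the lower bound, the 5 vertices {0, 1, 5, 7, 9} are pairwise adjacent, and any tree decomposition puts a clique entirely inside one bag — forcing width ≥ 4. Therefore the treewidth is 4.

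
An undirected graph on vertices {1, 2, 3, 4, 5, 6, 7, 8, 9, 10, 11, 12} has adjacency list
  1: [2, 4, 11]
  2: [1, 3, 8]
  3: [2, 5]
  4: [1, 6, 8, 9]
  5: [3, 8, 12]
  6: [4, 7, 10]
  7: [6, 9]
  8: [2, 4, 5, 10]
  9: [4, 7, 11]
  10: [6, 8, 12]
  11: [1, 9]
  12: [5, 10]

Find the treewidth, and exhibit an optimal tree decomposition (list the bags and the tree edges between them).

Every bag has size at most 4, so the width is 4 − 1 = 3 and tw(G) ≤ 3. For the lower bound: the 4 vertex sets {7,9,11}, {1}, {4}, {2,6,8,10} are disjoint, each induces a connected subgraph, and every pair is joined by at least one edge of G. Contracting each set to a single vertex therefore yields K_{4} as a minor, and since treewidth is minor-monotone, tw(G) ≥ tw(K_{4}) = 3. The upper and lower bounds meet at 3, so that is the treewidth.

Treewidth 3.
Bags: B1 = {1, 7, 9, 11}  B2 = {1, 4, 7, 9}  B3 = {1, 4, 6, 7}  B4 = {1, 2, 4, 6}  B5 = {2, 4, 6, 8}  B6 = {2, 6, 8, 10}  B7 = {2, 3, 8, 10}  B8 = {3, 5, 8, 10}  B9 = {3, 5, 10, 12}
Tree: B1–B2, B2–B3, B3–B4, B4–B5, B5–B6, B6–B7, B7–B8, B8–B9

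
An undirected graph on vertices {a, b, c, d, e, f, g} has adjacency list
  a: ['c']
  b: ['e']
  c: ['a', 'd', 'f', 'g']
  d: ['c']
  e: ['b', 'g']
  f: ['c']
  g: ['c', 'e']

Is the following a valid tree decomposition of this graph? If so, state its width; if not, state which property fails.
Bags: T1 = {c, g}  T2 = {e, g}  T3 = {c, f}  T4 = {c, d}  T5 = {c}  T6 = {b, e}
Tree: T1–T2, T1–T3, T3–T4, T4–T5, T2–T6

A tree decomposition must satisfy three properties: every vertex lies in some bag; for every edge, both endpoints lie together in some bag; and for every vertex, the bags containing it form a connected subtree. Here vertex a appears in no bag, so the decomposition is invalid.

No — vertex a appears in no bag.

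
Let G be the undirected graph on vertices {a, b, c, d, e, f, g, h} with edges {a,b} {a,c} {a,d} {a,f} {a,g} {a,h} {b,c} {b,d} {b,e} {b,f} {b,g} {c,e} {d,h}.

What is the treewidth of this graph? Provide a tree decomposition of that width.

Treewidth 2.
Bags: B1 = {b, c, e}  B2 = {a, b, c}  B3 = {a, b, d}  B4 = {a, d, h}  B5 = {a, b, f}  B6 = {a, b, g}
Tree: B1–B2, B2–B3, B3–B4, B2–B5, B2–B6

The largest bag has 3 vertices, giving width 2; this decomposition certifies tw(G) ≤ 2. Conversely, {a, d, h} is a clique of size 3, and the vertices of any clique must share a bag in every tree decomposition; so some bag has ≥ 3 vertices and tw(G) ≥ 2. Therefore the treewidth is 2.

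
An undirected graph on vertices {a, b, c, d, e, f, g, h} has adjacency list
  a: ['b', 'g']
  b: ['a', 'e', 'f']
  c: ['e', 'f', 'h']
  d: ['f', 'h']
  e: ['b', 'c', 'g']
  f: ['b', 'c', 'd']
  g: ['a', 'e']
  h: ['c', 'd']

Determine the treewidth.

A width-2 tree decomposition is:
Bags: B1 = {a, b, g}  B2 = {b, e, g}  B3 = {b, e, f}  B4 = {c, e, f}  B5 = {c, d, f}  B6 = {c, d, h}
Tree: B1–B2, B2–B3, B3–B4, B4–B5, B5–B6
Every bag has size at most 3, so the width is 3 − 1 = 2 and tw(G) ≤ 2. For the lower bound, G contains the cycle a–g–e–b–a, so G is not a forest; only forests have treewidth ≤ 1, hence tw(G) ≥ 2. Therefore the treewidth is 2.

2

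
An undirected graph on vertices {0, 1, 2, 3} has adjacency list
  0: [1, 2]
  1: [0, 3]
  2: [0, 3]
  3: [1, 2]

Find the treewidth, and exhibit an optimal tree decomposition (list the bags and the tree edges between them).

Each bag holds 3 vertices, so the decomposition has width 2, which upper-bounds the treewidth. For the lower bound, G contains the cycle 3–2–0–1–3, so G is not a forest; only forests have treewidth ≤ 1, hence tw(G) ≥ 2. Therefore the treewidth is 2.

Treewidth 2.
Bags: B1 = {0, 2, 3}  B2 = {0, 1, 3}
Tree: B1–B2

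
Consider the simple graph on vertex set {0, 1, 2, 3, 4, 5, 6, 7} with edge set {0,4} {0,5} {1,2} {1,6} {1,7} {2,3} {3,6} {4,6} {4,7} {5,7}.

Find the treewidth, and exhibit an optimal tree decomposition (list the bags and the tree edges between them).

Treewidth 2.
One such decomposition:
Bags: B1 = {1, 2, 3}  B2 = {1, 3, 6}  B3 = {1, 6, 7}  B4 = {4, 6, 7}  B5 = {4, 5, 7}  B6 = {0, 4, 5}
Tree: B1–B2, B2–B3, B3–B4, B4–B5, B5–B6

Every bag has size at most 3, so the width is 3 − 1 = 2 and tw(G) ≤ 2. The edges 2–3–6–1–2 form a cycle, so G is not a tree and its treewidth is at least 2. Hence tw(G) = 2 exactly.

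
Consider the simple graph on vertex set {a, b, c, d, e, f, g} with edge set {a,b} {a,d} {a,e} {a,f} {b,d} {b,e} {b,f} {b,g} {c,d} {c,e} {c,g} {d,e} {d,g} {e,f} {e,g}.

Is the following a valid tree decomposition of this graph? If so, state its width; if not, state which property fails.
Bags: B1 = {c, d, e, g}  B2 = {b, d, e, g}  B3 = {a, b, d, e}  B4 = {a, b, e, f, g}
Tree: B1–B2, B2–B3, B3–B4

No — bags containing vertex g are not connected in the tree.

A tree decomposition must satisfy three properties: every vertex lies in some bag; for every edge, both endpoints lie together in some bag; and for every vertex, the bags containing it form a connected subtree. Here bags containing vertex g are not connected in the tree, so the decomposition is invalid.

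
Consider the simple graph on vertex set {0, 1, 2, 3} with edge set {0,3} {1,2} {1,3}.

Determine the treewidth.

1

A width-1 tree decomposition is:
Bags: B1 = {1, 3}  B2 = {0, 3}  B3 = {1, 2}
Tree: B1–B2, B1–B3
The largest bag has 2 vertices, giving width 1; this decomposition certifies tw(G) ≤ 1. Any graph with an edge has treewidth ≥ 1, and G has the edge 3–1. Hence tw(G) = 1 exactly.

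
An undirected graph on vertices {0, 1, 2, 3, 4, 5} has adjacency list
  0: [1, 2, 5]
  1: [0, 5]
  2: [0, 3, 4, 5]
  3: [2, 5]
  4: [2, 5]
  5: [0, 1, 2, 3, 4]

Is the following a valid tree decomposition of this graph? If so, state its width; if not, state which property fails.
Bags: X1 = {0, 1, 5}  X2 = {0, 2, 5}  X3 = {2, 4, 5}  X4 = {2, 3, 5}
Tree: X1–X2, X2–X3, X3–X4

Yes; width 2.

Vertex coverage: the bags together contain {0, 1, 2, 3, 4, 5}, the full vertex set. Edge coverage: each edge of G has both endpoints in at least one bag. Running intersection: for every vertex, the bags containing it form a connected subtree. All three properties hold, so this is a valid tree decomposition of width max|bag| − 1 = 2, and hence tw(G) ≤ 2.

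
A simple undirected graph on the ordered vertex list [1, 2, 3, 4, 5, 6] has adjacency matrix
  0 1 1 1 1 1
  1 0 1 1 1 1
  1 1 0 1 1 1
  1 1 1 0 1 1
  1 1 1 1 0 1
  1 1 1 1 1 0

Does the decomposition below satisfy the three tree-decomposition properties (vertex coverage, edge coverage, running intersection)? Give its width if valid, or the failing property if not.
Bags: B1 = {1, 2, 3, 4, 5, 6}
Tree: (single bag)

Yes; width 5.

Every vertex of G appears in some bag (union = {1, 2, 3, 4, 5, 6}); every edge is covered by a bag; and for each vertex v the set of bags containing v is connected in the bag tree. The decomposition is therefore valid. The largest bag has 6 vertices, so the width is 5.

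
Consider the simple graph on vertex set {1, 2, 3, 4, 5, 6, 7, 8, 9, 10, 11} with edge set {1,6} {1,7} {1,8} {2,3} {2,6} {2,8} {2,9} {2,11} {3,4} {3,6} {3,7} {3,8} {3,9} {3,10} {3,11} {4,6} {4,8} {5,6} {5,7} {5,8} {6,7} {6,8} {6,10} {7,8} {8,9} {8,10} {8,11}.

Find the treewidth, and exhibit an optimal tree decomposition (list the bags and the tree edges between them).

Treewidth 3.
One such decomposition:
Bags: B1 = {2, 3, 6, 8}  B2 = {2, 3, 8, 9}  B3 = {2, 3, 8, 11}  B4 = {3, 6, 7, 8}  B5 = {3, 6, 8, 10}  B6 = {1, 6, 7, 8}  B7 = {3, 4, 6, 8}  B8 = {5, 6, 7, 8}
Tree: B1–B2, B1–B3, B1–B4, B1–B5, B4–B6, B1–B7, B4–B8

Every bag has size at most 4, so the width is 4 − 1 = 3 and tw(G) ≤ 3. For the lower bound, the 4 vertices {1, 6, 7, 8} are pairwise adjacent, and any tree decomposition puts a clique entirely inside one bag — forcing width ≥ 3. Combining the bounds, tw(G) = 3.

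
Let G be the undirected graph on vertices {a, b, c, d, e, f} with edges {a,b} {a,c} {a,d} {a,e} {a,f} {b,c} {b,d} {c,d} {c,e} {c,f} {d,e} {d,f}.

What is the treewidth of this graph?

3

A width-3 tree decomposition is:
Bags: B1 = {a, c, d, f}  B2 = {a, c, d, e}  B3 = {a, b, c, d}
Tree: B1–B2, B1–B3
Every bag has size at most 4, so the width is 4 − 1 = 3 and tw(G) ≤ 3. Conversely, {a, c, d, e} is a clique of size 4, and the vertices of any clique must share a bag in every tree decomposition; so some bag has ≥ 4 vertices and tw(G) ≥ 3. Combining the bounds, tw(G) = 3.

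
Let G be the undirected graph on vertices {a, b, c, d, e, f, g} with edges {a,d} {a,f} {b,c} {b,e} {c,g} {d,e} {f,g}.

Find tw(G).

A width-2 tree decomposition is:
Bags: B1 = {b, d, e}  B2 = {a, b, d}  B3 = {a, b, f}  B4 = {b, f, g}  B5 = {b, c, g}
Tree: B1–B2, B2–B3, B3–B4, B4–B5
Each bag holds 3 vertices, so the decomposition has width 2, which upper-bounds the treewidth. Since b–e–d–a–f–g–c–b is a cycle in G, G is not acyclic. Forests are exactly the graphs of treewidth ≤ 1, so tw(G) ≥ 2. Hence tw(G) = 2 exactly.

2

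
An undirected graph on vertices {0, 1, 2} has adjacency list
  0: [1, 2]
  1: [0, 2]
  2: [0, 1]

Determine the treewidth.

A width-2 tree decomposition is:
Bags: B1 = {0, 1, 2}
Tree: (single bag)
A single bag containing all 3 vertices is trivially a valid decomposition of width 2. On the other hand G contains the 3-clique {0, 1, 2}. A clique must lie in a single bag of any decomposition, so no decomposition can have width below 2. The upper and lower bounds meet at 2, so that is the treewidth.

2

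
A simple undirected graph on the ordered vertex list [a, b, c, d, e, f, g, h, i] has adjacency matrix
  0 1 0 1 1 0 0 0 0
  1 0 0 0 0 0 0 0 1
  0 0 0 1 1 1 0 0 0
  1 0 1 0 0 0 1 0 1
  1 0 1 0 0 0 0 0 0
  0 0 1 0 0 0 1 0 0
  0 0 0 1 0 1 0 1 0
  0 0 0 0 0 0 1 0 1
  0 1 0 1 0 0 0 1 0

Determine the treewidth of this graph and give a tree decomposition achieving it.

Treewidth 3.
One optimal decomposition is:
Bags: B1 = {a, b, h, i}  B2 = {a, d, h, i}  B3 = {a, d, g, h}  B4 = {a, d, e, g}  B5 = {c, d, e, g}  B6 = {c, e, f, g}
Tree: B1–B2, B2–B3, B3–B4, B4–B5, B5–B6

The largest bag has 4 vertices, giving width 3; this decomposition certifies tw(G) ≤ 3. For the lower bound: the 4 vertex sets {b,h,i}, {a}, {d}, {c,e,f,g} are disjoint, each induces a connected subgraph, and every pair is joined by at least one edge of G. Contracting each set to a single vertex therefore yields K_{4} as a minor, and since treewidth is minor-monotone, tw(G) ≥ tw(K_{4}) = 3. The upper and lower bounds meet at 3, so that is the treewidth.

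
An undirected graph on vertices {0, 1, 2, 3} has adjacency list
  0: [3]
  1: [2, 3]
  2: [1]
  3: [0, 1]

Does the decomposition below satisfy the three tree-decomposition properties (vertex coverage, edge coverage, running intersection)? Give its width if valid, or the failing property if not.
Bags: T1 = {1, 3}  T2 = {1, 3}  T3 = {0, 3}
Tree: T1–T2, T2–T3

A tree decomposition must satisfy three properties: every vertex lies in some bag; for every edge, both endpoints lie together in some bag; and for every vertex, the bags containing it form a connected subtree. Here vertex 2 appears in no bag, so the decomposition is invalid.

No — vertex 2 appears in no bag.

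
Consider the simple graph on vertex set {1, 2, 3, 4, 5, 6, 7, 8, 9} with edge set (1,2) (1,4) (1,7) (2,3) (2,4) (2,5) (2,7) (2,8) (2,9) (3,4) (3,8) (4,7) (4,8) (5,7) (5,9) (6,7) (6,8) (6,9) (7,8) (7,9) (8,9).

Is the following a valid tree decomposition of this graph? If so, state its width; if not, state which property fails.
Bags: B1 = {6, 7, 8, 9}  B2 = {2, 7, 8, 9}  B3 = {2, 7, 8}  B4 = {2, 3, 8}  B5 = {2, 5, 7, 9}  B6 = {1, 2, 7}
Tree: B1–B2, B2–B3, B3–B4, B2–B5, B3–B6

A tree decomposition must satisfy three properties: every vertex lies in some bag; for every edge, both endpoints lie together in some bag; and for every vertex, the bags containing it form a connected subtree. Here vertex 4 appears in no bag, so the decomposition is invalid.

No — vertex 4 appears in no bag.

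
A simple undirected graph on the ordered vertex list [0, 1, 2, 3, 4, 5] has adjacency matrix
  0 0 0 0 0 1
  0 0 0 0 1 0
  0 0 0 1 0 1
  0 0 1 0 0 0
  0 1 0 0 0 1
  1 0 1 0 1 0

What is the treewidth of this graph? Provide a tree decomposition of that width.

Every bag has size at most 2, so the width is 2 − 1 = 1 and tw(G) ≤ 1. Any graph with an edge has treewidth ≥ 1, and G has the edge 1–4. Combining the bounds, tw(G) = 1.

Treewidth 1.
Bags: B1 = {1, 4}  B2 = {4, 5}  B3 = {0, 5}  B4 = {2, 5}  B5 = {2, 3}
Tree: B1–B2, B2–B3, B3–B4, B4–B5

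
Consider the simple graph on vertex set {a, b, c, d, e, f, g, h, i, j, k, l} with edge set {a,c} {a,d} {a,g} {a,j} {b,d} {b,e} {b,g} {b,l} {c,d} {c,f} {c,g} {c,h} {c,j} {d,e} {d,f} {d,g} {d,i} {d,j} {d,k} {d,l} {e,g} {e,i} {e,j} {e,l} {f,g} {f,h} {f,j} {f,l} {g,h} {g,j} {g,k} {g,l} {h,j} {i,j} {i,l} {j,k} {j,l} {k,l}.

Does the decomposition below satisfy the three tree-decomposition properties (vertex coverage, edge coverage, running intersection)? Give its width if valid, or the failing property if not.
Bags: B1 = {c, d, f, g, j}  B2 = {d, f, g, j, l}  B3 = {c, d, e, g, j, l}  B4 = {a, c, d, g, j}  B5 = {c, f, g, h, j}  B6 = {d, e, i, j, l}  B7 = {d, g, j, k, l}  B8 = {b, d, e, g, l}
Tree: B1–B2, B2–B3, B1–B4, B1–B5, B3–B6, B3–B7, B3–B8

A tree decomposition must satisfy three properties: every vertex lies in some bag; for every edge, both endpoints lie together in some bag; and for every vertex, the bags containing it form a connected subtree. Here bags containing vertex c are not connected in the tree, so the decomposition is invalid.

No — bags containing vertex c are not connected in the tree.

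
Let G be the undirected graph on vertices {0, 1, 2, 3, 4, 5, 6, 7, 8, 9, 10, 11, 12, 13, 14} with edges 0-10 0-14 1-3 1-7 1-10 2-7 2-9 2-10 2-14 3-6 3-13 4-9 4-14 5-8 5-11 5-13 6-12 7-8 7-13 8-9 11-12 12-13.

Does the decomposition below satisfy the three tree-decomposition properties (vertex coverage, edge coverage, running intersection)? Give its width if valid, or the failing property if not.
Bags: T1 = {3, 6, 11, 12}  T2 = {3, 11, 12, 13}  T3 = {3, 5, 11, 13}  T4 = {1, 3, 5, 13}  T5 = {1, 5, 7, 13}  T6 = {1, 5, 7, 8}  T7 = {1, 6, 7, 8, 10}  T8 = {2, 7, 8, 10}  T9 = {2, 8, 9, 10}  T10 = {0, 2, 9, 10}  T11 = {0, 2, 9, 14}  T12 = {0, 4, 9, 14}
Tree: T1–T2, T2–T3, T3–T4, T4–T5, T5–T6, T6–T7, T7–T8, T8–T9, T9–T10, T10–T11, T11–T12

A tree decomposition must satisfy three properties: every vertex lies in some bag; for every edge, both endpoints lie together in some bag; and for every vertex, the bags containing it form a connected subtree. Here bags containing vertex 6 are not connected in the tree, so the decomposition is invalid.

No — bags containing vertex 6 are not connected in the tree.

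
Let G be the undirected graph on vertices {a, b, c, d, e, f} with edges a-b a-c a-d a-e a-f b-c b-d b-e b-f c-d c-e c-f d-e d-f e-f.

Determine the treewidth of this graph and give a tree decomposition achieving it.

With just one bag of size 6, the width is 6 − 1 = 5, so tw(G) ≤ 5. On the other hand G contains the 6-clique {a, b, c, d, e, f}. A clique must lie in a single bag of any decomposition, so no decomposition can have width below 5. Combining the bounds, tw(G) = 5.

Treewidth 5.
One such decomposition:
Bags: B1 = {a, b, c, d, e, f}
Tree: (single bag)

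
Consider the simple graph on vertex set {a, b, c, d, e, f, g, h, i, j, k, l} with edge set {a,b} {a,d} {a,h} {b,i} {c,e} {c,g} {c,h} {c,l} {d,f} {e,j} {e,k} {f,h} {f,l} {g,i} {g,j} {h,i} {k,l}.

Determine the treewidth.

A width-3 tree decomposition is:
Bags: B1 = {e, j, k, l}  B2 = {c, e, j, l}  B3 = {c, g, j, l}  B4 = {c, f, g, l}  B5 = {c, f, g, h}  B6 = {f, g, h, i}  B7 = {d, f, h, i}  B8 = {a, d, h, i}  B9 = {a, b, d, i}
Tree: B1–B2, B2–B3, B3–B4, B4–B5, B5–B6, B6–B7, B7–B8, B8–B9
Every bag has size at most 4, so the width is 4 − 1 = 3 and tw(G) ≤ 3. For the lower bound: the 4 vertex sets {e,j,k}, {l}, {c}, {f,g,h,i} are disjoint, each induces a connected subgraph, and every pair is joined by at least one edge of G. Contracting each set to a single vertex therefore yields K_{4} as a minor, and since treewidth is minor-monotone, tw(G) ≥ tw(K_{4}) = 3. Therefore the treewidth is 3.

3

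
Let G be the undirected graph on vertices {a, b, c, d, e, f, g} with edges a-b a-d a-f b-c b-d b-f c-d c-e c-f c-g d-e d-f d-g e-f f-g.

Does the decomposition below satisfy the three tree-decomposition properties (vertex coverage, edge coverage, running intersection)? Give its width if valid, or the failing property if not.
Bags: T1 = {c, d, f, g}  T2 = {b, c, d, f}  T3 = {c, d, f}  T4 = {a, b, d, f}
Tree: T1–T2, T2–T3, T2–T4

No — vertex e appears in no bag.

A tree decomposition must satisfy three properties: every vertex lies in some bag; for every edge, both endpoints lie together in some bag; and for every vertex, the bags containing it form a connected subtree. Here vertex e appears in no bag, so the decomposition is invalid.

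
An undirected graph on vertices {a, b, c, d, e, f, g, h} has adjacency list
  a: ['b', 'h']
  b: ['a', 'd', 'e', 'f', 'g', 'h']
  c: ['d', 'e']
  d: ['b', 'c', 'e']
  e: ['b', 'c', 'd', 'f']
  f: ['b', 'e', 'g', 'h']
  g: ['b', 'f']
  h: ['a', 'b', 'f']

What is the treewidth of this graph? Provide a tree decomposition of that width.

Treewidth 2.
One optimal decomposition is:
Bags: B1 = {b, e, f}  B2 = {b, f, h}  B3 = {b, f, g}  B4 = {a, b, h}  B5 = {b, d, e}  B6 = {c, d, e}
Tree: B1–B2, B2–B3, B2–B4, B1–B5, B5–B6

Every bag has size at most 3, so the width is 3 − 1 = 2 and tw(G) ≤ 2. On the other hand G contains the 3-clique {c, d, e}. A clique must lie in a single bag of any decomposition, so no decomposition can have width below 2. Hence tw(G) = 2 exactly.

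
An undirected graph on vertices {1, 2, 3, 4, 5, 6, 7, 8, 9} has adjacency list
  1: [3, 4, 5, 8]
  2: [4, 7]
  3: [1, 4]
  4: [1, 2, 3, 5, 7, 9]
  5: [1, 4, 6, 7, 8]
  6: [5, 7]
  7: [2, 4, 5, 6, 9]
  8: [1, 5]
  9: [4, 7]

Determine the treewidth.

A width-2 tree decomposition is:
Bags: B1 = {4, 5, 7}  B2 = {1, 4, 5}  B3 = {1, 3, 4}  B4 = {5, 6, 7}  B5 = {1, 5, 8}  B6 = {4, 7, 9}  B7 = {2, 4, 7}
Tree: B1–B2, B2–B3, B1–B4, B2–B5, B1–B6, B1–B7
Every bag has size at most 3, so the width is 3 − 1 = 2 and tw(G) ≤ 2. Conversely, {1, 5, 8} is a clique of size 3, and the vertices of any clique must share a bag in every tree decomposition; so some bag has ≥ 3 vertices and tw(G) ≥ 2. Hence tw(G) = 2 exactly.

2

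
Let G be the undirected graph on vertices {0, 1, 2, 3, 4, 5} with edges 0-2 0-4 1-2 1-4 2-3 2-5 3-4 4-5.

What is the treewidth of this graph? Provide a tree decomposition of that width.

Each bag holds 3 vertices, so the decomposition has width 2, which upper-bounds the treewidth. The edges 2–1–4–0–2 form a cycle, so G is not a tree and its treewidth is at least 2. Combining the bounds, tw(G) = 2.

Treewidth 2.
One such decomposition:
Bags: B1 = {1, 2, 4}  B2 = {0, 2, 4}  B3 = {2, 3, 4}  B4 = {2, 4, 5}
Tree: B1–B2, B2–B3, B3–B4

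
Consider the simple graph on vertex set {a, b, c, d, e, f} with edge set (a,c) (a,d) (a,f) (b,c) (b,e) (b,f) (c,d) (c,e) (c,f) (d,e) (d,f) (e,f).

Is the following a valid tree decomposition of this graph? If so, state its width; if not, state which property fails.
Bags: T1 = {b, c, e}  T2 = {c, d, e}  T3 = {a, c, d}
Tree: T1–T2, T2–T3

No — vertex f appears in no bag.

A tree decomposition must satisfy three properties: every vertex lies in some bag; for every edge, both endpoints lie together in some bag; and for every vertex, the bags containing it form a connected subtree. Here vertex f appears in no bag, so the decomposition is invalid.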